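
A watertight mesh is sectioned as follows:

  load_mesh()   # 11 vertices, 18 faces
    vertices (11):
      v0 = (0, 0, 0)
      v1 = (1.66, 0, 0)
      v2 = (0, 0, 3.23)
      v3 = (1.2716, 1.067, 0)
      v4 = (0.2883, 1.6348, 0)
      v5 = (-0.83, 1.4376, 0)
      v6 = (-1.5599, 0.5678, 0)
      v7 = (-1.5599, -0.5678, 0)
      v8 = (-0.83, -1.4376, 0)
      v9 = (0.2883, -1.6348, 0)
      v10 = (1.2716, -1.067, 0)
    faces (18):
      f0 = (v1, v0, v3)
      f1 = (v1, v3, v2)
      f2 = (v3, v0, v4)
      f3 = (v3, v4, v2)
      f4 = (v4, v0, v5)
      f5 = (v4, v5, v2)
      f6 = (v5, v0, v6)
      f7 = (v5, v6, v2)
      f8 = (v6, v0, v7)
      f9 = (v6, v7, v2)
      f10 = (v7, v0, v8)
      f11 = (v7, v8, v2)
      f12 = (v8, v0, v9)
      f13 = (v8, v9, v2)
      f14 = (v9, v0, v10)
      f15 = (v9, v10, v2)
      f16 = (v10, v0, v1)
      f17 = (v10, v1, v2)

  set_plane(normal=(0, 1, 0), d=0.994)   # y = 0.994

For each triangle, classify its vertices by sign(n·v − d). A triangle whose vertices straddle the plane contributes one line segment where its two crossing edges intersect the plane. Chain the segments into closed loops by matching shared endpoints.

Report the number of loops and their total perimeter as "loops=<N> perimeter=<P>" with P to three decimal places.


loops=1 perimeter=6.176

Straddling triangles (8 of 18):
  (v1,v0,v3) [--+] → (1.1846, 0.994, 0)–(1.29817, 0.994, 0)  len=0.1136
  (v1,v3,v2) [-+-] → (1.29817, 0.994, 0)–(1.1846, 0.994, 0.220984)  len=0.2485
  (v3,v0,v4) [+-+] → (1.1846, 0.994, 0)–(0.175294, 0.994, 0)  len=1.0093
  (v3,v4,v2) [++-] → (0.175294, 0.994, 1.26608)–(1.1846, 0.994, 0.220984)  len=1.4529
  (v4,v0,v5) [+-+] → (0.175294, 0.994, 0)–(-0.573887, 0.994, 0)  len=0.7492
  (v4,v5,v2) [++-] → (-0.573887, 0.994, 0.996681)–(0.175294, 0.994, 1.26608)  len=0.7961
  (v5,v0,v6) [+--] → (-0.573887, 0.994, 0)–(-1.20225, 0.994, 0)  len=0.6284
  (v5,v6,v2) [+--] → (-1.20225, 0.994, 0)–(-0.573887, 0.994, 0.996681)  len=1.1782

Chained into 1 loop(s):
  loop 1: 8 segments, perimeter = 6.1762
Total perimeter = 6.176


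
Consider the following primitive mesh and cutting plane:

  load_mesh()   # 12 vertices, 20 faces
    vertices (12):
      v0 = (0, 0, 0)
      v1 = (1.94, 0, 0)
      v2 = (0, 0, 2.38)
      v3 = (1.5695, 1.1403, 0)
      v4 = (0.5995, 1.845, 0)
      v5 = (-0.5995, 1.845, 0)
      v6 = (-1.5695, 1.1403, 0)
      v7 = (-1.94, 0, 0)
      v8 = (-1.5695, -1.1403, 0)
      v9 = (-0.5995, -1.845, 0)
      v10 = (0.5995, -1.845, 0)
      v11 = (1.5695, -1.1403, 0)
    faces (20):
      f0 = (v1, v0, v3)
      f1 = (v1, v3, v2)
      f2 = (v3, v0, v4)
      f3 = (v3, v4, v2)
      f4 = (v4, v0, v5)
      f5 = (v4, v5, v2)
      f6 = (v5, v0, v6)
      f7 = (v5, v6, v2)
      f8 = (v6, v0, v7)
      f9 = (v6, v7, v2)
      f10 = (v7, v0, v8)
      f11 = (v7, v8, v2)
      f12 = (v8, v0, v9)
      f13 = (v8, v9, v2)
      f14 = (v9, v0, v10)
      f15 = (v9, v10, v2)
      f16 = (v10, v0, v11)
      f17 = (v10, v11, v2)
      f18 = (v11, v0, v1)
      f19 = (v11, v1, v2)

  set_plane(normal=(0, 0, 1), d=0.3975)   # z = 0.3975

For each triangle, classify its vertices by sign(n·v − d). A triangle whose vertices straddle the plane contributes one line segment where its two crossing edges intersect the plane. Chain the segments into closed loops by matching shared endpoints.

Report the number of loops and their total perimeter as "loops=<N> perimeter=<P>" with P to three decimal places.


Straddling triangles (10 of 20):
  (v1,v3,v2) [--+] → (1.30737, 0.949851, 0.3975)–(1.61599, 0, 0.3975)  len=0.9987
  (v3,v4,v2) [--+] → (0.499373, 1.53685, 0.3975)–(1.30737, 0.949851, 0.3975)  len=0.9987
  (v4,v5,v2) [--+] → (-0.499373, 1.53685, 0.3975)–(0.499373, 1.53685, 0.3975)  len=0.9987
  (v5,v6,v2) [--+] → (-1.30737, 0.949851, 0.3975)–(-0.499373, 1.53685, 0.3975)  len=0.9987
  (v6,v7,v2) [--+] → (-1.61599, 0, 0.3975)–(-1.30737, 0.949851, 0.3975)  len=0.9987
  (v7,v8,v2) [--+] → (-1.30737, -0.949851, 0.3975)–(-1.61599, 0, 0.3975)  len=0.9987
  (v8,v9,v2) [--+] → (-0.499373, -1.53685, 0.3975)–(-1.30737, -0.949851, 0.3975)  len=0.9987
  (v9,v10,v2) [--+] → (0.499373, -1.53685, 0.3975)–(-0.499373, -1.53685, 0.3975)  len=0.9987
  (v10,v11,v2) [--+] → (1.30737, -0.949851, 0.3975)–(0.499373, -1.53685, 0.3975)  len=0.9987
  (v11,v1,v2) [--+] → (1.61599, 0, 0.3975)–(1.30737, -0.949851, 0.3975)  len=0.9987

Chained into 1 loop(s):
  loop 1: 10 segments, perimeter = 9.9873
Total perimeter = 9.987

loops=1 perimeter=9.987


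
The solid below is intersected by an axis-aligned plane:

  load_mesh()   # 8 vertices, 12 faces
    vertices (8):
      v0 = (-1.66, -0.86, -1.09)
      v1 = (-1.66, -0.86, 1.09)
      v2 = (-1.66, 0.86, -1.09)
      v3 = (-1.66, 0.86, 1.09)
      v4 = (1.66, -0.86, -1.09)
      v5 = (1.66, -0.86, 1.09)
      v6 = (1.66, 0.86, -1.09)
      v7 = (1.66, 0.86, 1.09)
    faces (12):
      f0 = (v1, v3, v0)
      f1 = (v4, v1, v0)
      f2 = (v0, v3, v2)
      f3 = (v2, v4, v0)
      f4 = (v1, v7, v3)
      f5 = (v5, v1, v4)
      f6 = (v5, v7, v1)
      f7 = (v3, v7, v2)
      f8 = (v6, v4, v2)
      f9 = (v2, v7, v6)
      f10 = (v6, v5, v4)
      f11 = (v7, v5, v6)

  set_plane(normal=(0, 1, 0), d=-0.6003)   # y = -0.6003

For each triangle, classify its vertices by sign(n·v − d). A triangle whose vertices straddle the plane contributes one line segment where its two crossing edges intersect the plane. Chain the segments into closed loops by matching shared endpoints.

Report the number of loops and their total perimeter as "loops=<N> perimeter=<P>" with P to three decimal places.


Straddling triangles (8 of 12):
  (v1,v3,v0) [-+-] → (-1.66, -0.6003, 1.09)–(-1.66, -0.6003, -0.760845)  len=1.8508
  (v0,v3,v2) [-++] → (-1.66, -0.6003, -0.760845)–(-1.66, -0.6003, -1.09)  len=0.3292
  (v2,v4,v0) [+--] → (1.15872, -0.6003, -1.09)–(-1.66, -0.6003, -1.09)  len=2.8187
  (v1,v7,v3) [-++] → (-1.15872, -0.6003, 1.09)–(-1.66, -0.6003, 1.09)  len=0.5013
  (v5,v7,v1) [-+-] → (1.66, -0.6003, 1.09)–(-1.15872, -0.6003, 1.09)  len=2.8187
  (v6,v4,v2) [+-+] → (1.66, -0.6003, -1.09)–(1.15872, -0.6003, -1.09)  len=0.5013
  (v6,v5,v4) [+--] → (1.66, -0.6003, 0.760845)–(1.66, -0.6003, -1.09)  len=1.8508
  (v7,v5,v6) [+-+] → (1.66, -0.6003, 1.09)–(1.66, -0.6003, 0.760845)  len=0.3292

Chained into 1 loop(s):
  loop 1: 8 segments, perimeter = 11.0000
Total perimeter = 11.000

loops=1 perimeter=11.000


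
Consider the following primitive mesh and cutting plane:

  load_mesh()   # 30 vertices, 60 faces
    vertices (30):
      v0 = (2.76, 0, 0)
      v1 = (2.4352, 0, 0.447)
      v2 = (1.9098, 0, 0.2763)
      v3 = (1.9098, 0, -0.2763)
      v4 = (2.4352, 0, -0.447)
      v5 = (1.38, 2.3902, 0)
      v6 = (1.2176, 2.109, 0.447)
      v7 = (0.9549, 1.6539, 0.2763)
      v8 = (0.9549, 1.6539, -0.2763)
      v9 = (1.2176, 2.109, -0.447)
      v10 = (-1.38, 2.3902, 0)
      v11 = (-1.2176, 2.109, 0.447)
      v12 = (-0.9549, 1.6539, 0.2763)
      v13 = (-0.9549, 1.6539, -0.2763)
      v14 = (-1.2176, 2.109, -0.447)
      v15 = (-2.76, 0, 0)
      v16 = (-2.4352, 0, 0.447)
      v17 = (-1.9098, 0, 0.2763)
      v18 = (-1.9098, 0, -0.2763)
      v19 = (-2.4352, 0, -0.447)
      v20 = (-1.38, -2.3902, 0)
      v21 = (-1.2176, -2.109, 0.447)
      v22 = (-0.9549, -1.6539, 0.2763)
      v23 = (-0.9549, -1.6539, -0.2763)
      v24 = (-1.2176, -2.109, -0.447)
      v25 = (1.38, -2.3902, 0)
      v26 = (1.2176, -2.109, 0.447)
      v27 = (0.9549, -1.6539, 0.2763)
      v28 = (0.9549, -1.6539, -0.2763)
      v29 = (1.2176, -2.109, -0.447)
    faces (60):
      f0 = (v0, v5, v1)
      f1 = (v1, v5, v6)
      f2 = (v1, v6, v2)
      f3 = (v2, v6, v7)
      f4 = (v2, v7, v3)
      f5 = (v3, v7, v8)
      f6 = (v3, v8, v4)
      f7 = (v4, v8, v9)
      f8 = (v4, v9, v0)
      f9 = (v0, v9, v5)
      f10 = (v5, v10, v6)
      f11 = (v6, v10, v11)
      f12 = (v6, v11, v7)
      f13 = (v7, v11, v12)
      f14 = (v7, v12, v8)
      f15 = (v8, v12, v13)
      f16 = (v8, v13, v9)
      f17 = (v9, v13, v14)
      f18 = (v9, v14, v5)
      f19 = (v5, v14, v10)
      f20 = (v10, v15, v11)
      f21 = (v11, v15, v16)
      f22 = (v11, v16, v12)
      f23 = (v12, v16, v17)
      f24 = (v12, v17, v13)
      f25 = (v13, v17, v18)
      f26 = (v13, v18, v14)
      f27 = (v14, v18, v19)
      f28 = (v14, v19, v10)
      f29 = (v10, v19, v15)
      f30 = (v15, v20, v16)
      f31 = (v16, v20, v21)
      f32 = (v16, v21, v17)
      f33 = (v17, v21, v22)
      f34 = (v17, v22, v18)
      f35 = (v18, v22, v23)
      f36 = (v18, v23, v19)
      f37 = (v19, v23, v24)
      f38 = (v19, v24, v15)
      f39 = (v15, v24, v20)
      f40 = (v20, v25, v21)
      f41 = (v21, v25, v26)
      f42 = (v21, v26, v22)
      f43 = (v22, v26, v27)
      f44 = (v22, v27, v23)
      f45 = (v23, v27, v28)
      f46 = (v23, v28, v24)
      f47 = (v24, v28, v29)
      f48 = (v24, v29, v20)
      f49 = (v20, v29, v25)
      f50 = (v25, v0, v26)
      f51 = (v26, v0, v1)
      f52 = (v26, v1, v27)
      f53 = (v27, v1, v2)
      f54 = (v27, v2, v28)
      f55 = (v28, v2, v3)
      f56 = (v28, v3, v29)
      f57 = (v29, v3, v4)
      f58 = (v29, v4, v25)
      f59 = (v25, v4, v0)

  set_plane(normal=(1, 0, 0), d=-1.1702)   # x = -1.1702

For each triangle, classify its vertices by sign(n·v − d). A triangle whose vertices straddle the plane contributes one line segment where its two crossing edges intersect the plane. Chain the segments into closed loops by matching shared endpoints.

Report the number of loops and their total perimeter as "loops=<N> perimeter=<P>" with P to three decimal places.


loops=2 perimeter=6.604

Straddling triangles (24 of 60):
  (v5,v10,v6) [+-+] → (-1.1702, 2.3902, 0)–(-1.1702, 2.36749, 0.0361028)  len=0.0427
  (v6,v10,v11) [+--] → (-1.1702, 2.36749, 0.0361028)–(-1.1702, 2.109, 0.447)  len=0.4854
  (v6,v11,v7) [+-+] → (-1.1702, 2.109, 0.447)–(-1.1702, 2.09907, 0.443276)  len=0.0106
  (v7,v11,v12) [+-+] → (-1.1702, 2.09907, 0.443276)–(-1.1702, 2.02688, 0.4162)  len=0.0771
  (v9,v13,v14) [++-] → (-1.1702, 2.02688, -0.4162)–(-1.1702, 2.109, -0.447)  len=0.0877
  (v9,v14,v5) [+-+] → (-1.1702, 2.109, -0.447)–(-1.1702, 2.11413, -0.438843)  len=0.0096
  (v5,v14,v10) [+--] → (-1.1702, 2.11413, -0.438843)–(-1.1702, 2.3902, 0)  len=0.5185
  (v11,v16,v12) [--+] → (-1.1702, 1.41335, 0.301127)–(-1.1702, 2.02688, 0.4162)  len=0.6242
  (v12,v16,v17) [+--] → (-1.1702, 1.41335, 0.301127)–(-1.1702, 1.281, 0.2763)  len=0.1347
  (v12,v17,v13) [+-+] → (-1.1702, 1.281, 0.2763)–(-1.1702, 1.281, -0.151706)  len=0.4280
  (v13,v17,v18) [+--] → (-1.1702, 1.281, -0.151706)–(-1.1702, 1.281, -0.2763)  len=0.1246
  (v13,v18,v14) [+--] → (-1.1702, 1.281, -0.2763)–(-1.1702, 2.02688, -0.4162)  len=0.7589
  (v17,v21,v22) [--+] → (-1.1702, -2.02688, 0.4162)–(-1.1702, -1.281, 0.2763)  len=0.7589
  (v17,v22,v18) [-+-] → (-1.1702, -1.281, 0.2763)–(-1.1702, -1.281, 0.151706)  len=0.1246
  (v18,v22,v23) [-++] → (-1.1702, -1.281, 0.151706)–(-1.1702, -1.281, -0.2763)  len=0.4280
  (v18,v23,v19) [-+-] → (-1.1702, -1.281, -0.2763)–(-1.1702, -1.41335, -0.301127)  len=0.1347
  (v19,v23,v24) [-+-] → (-1.1702, -1.41335, -0.301127)–(-1.1702, -2.02688, -0.4162)  len=0.6242
  (v20,v25,v21) [-+-] → (-1.1702, -2.3902, 0)–(-1.1702, -2.11413, 0.438843)  len=0.5185
  (v21,v25,v26) [-++] → (-1.1702, -2.11413, 0.438843)–(-1.1702, -2.109, 0.447)  len=0.0096
  (v21,v26,v22) [-++] → (-1.1702, -2.109, 0.447)–(-1.1702, -2.02688, 0.4162)  len=0.0877
  (v23,v28,v24) [++-] → (-1.1702, -2.09907, -0.443276)–(-1.1702, -2.02688, -0.4162)  len=0.0771
  (v24,v28,v29) [-++] → (-1.1702, -2.09907, -0.443276)–(-1.1702, -2.109, -0.447)  len=0.0106
  (v24,v29,v20) [-+-] → (-1.1702, -2.109, -0.447)–(-1.1702, -2.36749, -0.0361028)  len=0.4854
  (v20,v29,v25) [-++] → (-1.1702, -2.36749, -0.0361028)–(-1.1702, -2.3902, 0)  len=0.0427

Chained into 2 loop(s):
  loop 1: 12 segments, perimeter = 3.3020
  loop 2: 12 segments, perimeter = 3.3020
Total perimeter = 6.604


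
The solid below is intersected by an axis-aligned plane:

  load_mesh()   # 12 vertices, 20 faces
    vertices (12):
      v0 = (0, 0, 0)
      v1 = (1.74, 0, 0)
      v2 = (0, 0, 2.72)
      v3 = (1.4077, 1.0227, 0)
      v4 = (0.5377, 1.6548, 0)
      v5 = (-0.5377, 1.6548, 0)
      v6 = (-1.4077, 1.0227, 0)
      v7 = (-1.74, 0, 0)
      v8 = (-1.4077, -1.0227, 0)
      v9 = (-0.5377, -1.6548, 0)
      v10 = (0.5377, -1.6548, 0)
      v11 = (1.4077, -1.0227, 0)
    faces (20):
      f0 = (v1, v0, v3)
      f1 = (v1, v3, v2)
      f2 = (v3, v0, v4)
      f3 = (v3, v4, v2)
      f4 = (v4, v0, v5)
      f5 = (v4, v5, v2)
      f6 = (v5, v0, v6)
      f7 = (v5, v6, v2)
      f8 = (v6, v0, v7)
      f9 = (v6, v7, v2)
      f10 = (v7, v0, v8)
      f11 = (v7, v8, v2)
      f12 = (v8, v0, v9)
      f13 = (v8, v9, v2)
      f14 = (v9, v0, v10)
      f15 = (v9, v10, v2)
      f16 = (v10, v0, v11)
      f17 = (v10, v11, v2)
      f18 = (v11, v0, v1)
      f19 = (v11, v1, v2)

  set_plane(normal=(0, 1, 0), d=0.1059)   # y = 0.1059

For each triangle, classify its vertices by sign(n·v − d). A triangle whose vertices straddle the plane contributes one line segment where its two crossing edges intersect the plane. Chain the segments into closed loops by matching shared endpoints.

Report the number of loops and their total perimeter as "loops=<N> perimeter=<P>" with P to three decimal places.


Straddling triangles (10 of 20):
  (v1,v0,v3) [--+] → (0.145767, 0.1059, 0)–(1.70559, 0.1059, 0)  len=1.5598
  (v1,v3,v2) [-+-] → (1.70559, 0.1059, 0)–(0.145767, 0.1059, 2.43835)  len=2.8946
  (v3,v0,v4) [+-+] → (0.145767, 0.1059, 0)–(0.0344105, 0.1059, 0)  len=0.1114
  (v3,v4,v2) [++-] → (0.0344105, 0.1059, 2.54593)–(0.145767, 0.1059, 2.43835)  len=0.1548
  (v4,v0,v5) [+-+] → (0.0344105, 0.1059, 0)–(-0.0344105, 0.1059, 0)  len=0.0688
  (v4,v5,v2) [++-] → (-0.0344105, 0.1059, 2.54593)–(0.0344105, 0.1059, 2.54593)  len=0.0688
  (v5,v0,v6) [+-+] → (-0.0344105, 0.1059, 0)–(-0.145767, 0.1059, 0)  len=0.1114
  (v5,v6,v2) [++-] → (-0.145767, 0.1059, 2.43835)–(-0.0344105, 0.1059, 2.54593)  len=0.1548
  (v6,v0,v7) [+--] → (-0.145767, 0.1059, 0)–(-1.70559, 0.1059, 0)  len=1.5598
  (v6,v7,v2) [+--] → (-1.70559, 0.1059, 0)–(-0.145767, 0.1059, 2.43835)  len=2.8946

Chained into 1 loop(s):
  loop 1: 10 segments, perimeter = 9.5788
Total perimeter = 9.579

loops=1 perimeter=9.579


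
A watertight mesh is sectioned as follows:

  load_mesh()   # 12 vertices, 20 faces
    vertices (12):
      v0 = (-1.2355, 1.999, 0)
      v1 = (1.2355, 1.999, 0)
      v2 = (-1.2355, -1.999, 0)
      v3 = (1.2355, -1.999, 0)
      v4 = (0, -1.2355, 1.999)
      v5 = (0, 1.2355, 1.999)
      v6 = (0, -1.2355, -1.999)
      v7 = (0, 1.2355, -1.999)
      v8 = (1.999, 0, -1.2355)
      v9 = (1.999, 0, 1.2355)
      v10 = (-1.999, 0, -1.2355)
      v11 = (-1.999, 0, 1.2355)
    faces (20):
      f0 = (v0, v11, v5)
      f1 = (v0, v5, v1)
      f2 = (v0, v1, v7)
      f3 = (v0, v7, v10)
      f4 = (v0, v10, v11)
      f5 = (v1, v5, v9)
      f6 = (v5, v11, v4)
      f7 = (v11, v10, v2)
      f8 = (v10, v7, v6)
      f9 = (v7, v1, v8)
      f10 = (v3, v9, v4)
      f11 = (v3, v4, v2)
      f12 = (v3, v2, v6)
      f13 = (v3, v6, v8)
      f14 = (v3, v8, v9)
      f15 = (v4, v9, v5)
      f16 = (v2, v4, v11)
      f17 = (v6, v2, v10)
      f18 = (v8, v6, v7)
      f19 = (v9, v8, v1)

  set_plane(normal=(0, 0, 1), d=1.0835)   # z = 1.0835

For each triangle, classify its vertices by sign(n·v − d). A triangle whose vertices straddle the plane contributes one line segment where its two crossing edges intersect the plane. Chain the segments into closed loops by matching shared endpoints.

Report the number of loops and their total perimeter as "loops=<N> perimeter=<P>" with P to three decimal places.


Straddling triangles (10 of 20):
  (v0,v11,v5) [-++] → (-1.90507, 0.245931, 1.0835)–(-0.565833, 1.58517, 1.0835)  len=1.8940
  (v0,v5,v1) [-+-] → (-0.565833, 1.58517, 1.0835)–(0.565833, 1.58517, 1.0835)  len=1.1317
  (v0,v10,v11) [--+] → (-1.999, 0, 1.0835)–(-1.90507, 0.245931, 1.0835)  len=0.2633
  (v1,v5,v9) [-++] → (0.565833, 1.58517, 1.0835)–(1.90507, 0.245931, 1.0835)  len=1.8940
  (v11,v10,v2) [+--] → (-1.999, 0, 1.0835)–(-1.90507, -0.245931, 1.0835)  len=0.2633
  (v3,v9,v4) [-++] → (1.90507, -0.245931, 1.0835)–(0.565833, -1.58517, 1.0835)  len=1.8940
  (v3,v4,v2) [-+-] → (0.565833, -1.58517, 1.0835)–(-0.565833, -1.58517, 1.0835)  len=1.1317
  (v3,v8,v9) [--+] → (1.999, 0, 1.0835)–(1.90507, -0.245931, 1.0835)  len=0.2633
  (v2,v4,v11) [-++] → (-0.565833, -1.58517, 1.0835)–(-1.90507, -0.245931, 1.0835)  len=1.8940
  (v9,v8,v1) [+--] → (1.999, 0, 1.0835)–(1.90507, 0.245931, 1.0835)  len=0.2633

Chained into 1 loop(s):
  loop 1: 10 segments, perimeter = 10.8922
Total perimeter = 10.892

loops=1 perimeter=10.892


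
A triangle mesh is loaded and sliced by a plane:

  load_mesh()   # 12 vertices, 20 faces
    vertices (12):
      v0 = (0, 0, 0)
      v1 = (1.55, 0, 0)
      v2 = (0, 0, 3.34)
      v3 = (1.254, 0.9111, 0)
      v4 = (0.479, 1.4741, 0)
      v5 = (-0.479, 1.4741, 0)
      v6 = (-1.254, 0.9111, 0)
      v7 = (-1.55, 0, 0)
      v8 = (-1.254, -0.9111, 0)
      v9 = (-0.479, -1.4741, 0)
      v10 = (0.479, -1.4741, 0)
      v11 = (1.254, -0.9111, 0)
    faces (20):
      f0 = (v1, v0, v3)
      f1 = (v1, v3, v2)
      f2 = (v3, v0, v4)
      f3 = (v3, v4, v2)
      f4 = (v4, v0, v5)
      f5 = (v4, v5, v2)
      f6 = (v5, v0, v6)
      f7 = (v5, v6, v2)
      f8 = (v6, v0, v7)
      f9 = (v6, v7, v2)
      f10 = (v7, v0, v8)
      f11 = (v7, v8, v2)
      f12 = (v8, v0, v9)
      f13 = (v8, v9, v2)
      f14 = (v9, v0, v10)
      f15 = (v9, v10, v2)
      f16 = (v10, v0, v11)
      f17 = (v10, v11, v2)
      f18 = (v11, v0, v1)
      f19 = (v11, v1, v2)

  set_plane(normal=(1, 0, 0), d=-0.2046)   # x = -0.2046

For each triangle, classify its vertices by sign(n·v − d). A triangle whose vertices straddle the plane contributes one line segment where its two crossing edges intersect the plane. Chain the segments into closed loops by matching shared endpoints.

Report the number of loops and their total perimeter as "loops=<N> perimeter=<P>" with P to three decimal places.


loops=1 perimeter=9.503

Straddling triangles (12 of 20):
  (v4,v0,v5) [++-] → (-0.2046, 0.629647, 0)–(-0.2046, 1.4741, 0)  len=0.8445
  (v4,v5,v2) [+-+] → (-0.2046, 1.4741, 0)–(-0.2046, 0.629647, 1.91335)  len=2.0914
  (v5,v0,v6) [-+-] → (-0.2046, 0.629647, 0)–(-0.2046, 0.148653, 0)  len=0.4810
  (v5,v6,v2) [--+] → (-0.2046, 0.148653, 2.79505)–(-0.2046, 0.629647, 1.91335)  len=1.0044
  (v6,v0,v7) [-+-] → (-0.2046, 0.148653, 0)–(-0.2046, 0, 0)  len=0.1487
  (v6,v7,v2) [--+] → (-0.2046, 0, 2.89912)–(-0.2046, 0.148653, 2.79505)  len=0.1815
  (v7,v0,v8) [-+-] → (-0.2046, 0, 0)–(-0.2046, -0.148653, 0)  len=0.1487
  (v7,v8,v2) [--+] → (-0.2046, -0.148653, 2.79505)–(-0.2046, 0, 2.89912)  len=0.1815
  (v8,v0,v9) [-+-] → (-0.2046, -0.148653, 0)–(-0.2046, -0.629647, 0)  len=0.4810
  (v8,v9,v2) [--+] → (-0.2046, -0.629647, 1.91335)–(-0.2046, -0.148653, 2.79505)  len=1.0044
  (v9,v0,v10) [-++] → (-0.2046, -0.629647, 0)–(-0.2046, -1.4741, 0)  len=0.8445
  (v9,v10,v2) [-++] → (-0.2046, -1.4741, 0)–(-0.2046, -0.629647, 1.91335)  len=2.0914

Chained into 1 loop(s):
  loop 1: 12 segments, perimeter = 9.5027
Total perimeter = 9.503


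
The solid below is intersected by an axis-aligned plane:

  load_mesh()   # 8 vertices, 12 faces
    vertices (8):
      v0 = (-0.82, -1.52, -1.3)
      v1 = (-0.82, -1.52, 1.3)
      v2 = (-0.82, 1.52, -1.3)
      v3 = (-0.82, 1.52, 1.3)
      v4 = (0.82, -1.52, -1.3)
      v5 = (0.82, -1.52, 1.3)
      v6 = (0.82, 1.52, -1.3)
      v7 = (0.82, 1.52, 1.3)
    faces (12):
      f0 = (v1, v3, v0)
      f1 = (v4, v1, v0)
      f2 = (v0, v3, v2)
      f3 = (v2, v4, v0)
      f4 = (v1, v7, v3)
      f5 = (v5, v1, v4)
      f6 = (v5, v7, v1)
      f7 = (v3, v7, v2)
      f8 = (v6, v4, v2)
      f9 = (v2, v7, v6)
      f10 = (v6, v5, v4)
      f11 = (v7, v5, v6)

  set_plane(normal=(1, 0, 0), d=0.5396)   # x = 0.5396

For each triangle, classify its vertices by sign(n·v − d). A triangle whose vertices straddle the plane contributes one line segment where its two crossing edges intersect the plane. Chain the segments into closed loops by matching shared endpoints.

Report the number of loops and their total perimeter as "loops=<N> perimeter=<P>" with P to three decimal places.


Straddling triangles (8 of 12):
  (v4,v1,v0) [+--] → (0.5396, -1.52, -0.855463)–(0.5396, -1.52, -1.3)  len=0.4445
  (v2,v4,v0) [-+-] → (0.5396, -1.00023, -1.3)–(0.5396, -1.52, -1.3)  len=0.5198
  (v1,v7,v3) [-+-] → (0.5396, 1.00023, 1.3)–(0.5396, 1.52, 1.3)  len=0.5198
  (v5,v1,v4) [+-+] → (0.5396, -1.52, 1.3)–(0.5396, -1.52, -0.855463)  len=2.1555
  (v5,v7,v1) [++-] → (0.5396, 1.00023, 1.3)–(0.5396, -1.52, 1.3)  len=2.5202
  (v3,v7,v2) [-+-] → (0.5396, 1.52, 1.3)–(0.5396, 1.52, 0.855463)  len=0.4445
  (v6,v4,v2) [++-] → (0.5396, -1.00023, -1.3)–(0.5396, 1.52, -1.3)  len=2.5202
  (v2,v7,v6) [-++] → (0.5396, 1.52, 0.855463)–(0.5396, 1.52, -1.3)  len=2.1555

Chained into 1 loop(s):
  loop 1: 8 segments, perimeter = 11.2800
Total perimeter = 11.280

loops=1 perimeter=11.280


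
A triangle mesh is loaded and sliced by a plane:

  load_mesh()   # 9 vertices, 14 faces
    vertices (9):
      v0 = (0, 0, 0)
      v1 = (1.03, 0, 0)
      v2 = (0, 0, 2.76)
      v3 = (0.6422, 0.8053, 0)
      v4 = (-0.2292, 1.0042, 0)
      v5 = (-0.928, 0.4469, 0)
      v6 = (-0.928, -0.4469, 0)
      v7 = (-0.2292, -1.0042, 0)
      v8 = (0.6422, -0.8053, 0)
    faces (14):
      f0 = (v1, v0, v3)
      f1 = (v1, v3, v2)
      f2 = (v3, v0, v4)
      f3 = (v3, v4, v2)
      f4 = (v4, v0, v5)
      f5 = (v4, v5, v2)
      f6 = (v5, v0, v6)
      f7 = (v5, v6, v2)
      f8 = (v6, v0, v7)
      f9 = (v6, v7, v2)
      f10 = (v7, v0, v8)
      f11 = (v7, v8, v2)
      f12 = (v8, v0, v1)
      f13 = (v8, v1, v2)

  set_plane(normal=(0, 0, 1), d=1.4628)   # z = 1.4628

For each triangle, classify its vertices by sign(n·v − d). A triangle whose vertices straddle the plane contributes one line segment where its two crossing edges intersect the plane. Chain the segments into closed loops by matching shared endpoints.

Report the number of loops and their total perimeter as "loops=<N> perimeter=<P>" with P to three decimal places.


Straddling triangles (7 of 14):
  (v1,v3,v2) [--+] → (0.301834, 0.378491, 1.4628)–(0.4841, 0, 1.4628)  len=0.4201
  (v3,v4,v2) [--+] → (-0.107724, 0.471974, 1.4628)–(0.301834, 0.378491, 1.4628)  len=0.4201
  (v4,v5,v2) [--+] → (-0.43616, 0.210043, 1.4628)–(-0.107724, 0.471974, 1.4628)  len=0.4201
  (v5,v6,v2) [--+] → (-0.43616, -0.210043, 1.4628)–(-0.43616, 0.210043, 1.4628)  len=0.4201
  (v6,v7,v2) [--+] → (-0.107724, -0.471974, 1.4628)–(-0.43616, -0.210043, 1.4628)  len=0.4201
  (v7,v8,v2) [--+] → (0.301834, -0.378491, 1.4628)–(-0.107724, -0.471974, 1.4628)  len=0.4201
  (v8,v1,v2) [--+] → (0.4841, 0, 1.4628)–(0.301834, -0.378491, 1.4628)  len=0.4201

Chained into 1 loop(s):
  loop 1: 7 segments, perimeter = 2.9406
Total perimeter = 2.941

loops=1 perimeter=2.941


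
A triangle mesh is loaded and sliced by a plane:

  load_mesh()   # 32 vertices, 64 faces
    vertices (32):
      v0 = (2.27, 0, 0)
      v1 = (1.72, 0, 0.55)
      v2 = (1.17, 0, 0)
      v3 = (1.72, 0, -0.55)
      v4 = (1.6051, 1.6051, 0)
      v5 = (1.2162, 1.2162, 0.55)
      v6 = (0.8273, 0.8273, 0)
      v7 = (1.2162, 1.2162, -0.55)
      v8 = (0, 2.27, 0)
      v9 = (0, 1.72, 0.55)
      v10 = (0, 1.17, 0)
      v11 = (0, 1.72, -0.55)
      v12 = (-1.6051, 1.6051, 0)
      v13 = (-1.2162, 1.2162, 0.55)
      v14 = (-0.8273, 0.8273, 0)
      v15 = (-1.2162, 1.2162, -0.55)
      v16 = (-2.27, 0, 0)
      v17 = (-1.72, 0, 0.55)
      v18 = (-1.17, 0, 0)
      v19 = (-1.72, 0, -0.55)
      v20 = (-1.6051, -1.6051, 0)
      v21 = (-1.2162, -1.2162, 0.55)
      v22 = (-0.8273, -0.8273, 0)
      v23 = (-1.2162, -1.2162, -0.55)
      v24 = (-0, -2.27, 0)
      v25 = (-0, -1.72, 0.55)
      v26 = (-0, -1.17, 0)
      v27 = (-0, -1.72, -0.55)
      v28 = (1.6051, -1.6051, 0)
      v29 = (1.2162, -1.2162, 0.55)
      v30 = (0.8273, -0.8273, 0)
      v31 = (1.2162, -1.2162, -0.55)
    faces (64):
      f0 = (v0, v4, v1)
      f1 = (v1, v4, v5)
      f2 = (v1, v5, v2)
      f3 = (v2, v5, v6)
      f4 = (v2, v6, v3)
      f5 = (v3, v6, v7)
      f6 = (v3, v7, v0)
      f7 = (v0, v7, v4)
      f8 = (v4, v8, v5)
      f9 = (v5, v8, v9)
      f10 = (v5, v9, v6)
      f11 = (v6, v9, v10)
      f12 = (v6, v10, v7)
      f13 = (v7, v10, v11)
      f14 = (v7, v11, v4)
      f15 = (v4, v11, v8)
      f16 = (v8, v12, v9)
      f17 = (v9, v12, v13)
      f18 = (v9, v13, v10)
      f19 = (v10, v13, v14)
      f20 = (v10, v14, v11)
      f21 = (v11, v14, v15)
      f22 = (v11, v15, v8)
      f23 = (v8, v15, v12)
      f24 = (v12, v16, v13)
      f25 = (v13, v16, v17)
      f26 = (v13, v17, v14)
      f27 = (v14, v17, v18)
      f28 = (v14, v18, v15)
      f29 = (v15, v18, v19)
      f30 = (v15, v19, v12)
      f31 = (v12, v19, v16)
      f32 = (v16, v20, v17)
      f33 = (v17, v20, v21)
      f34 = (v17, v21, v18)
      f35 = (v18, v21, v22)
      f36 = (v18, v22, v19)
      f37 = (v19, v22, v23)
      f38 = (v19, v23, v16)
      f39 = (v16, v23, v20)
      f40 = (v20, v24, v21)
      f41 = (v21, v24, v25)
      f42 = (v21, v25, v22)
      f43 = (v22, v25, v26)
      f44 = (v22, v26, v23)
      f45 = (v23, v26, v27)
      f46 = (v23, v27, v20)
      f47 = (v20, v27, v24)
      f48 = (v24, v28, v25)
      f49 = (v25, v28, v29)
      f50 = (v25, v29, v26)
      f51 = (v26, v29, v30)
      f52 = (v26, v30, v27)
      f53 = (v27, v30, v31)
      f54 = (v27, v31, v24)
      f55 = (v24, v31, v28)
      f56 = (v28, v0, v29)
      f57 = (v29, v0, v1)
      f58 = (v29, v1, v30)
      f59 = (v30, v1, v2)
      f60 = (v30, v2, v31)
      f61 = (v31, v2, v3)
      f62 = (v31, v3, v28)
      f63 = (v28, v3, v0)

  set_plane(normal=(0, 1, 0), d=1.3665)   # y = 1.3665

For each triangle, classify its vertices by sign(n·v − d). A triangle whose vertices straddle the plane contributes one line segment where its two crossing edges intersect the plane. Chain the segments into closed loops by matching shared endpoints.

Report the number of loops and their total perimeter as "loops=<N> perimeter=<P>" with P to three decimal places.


Straddling triangles (18 of 64):
  (v0,v4,v1) [-+-] → (1.70394, 1.3665, 0)–(1.62218, 1.3665, 0.0817581)  len=0.1156
  (v1,v4,v5) [-+-] → (1.62218, 1.3665, 0.0817581)–(1.3665, 1.3665, 0.337439)  len=0.3616
  (v0,v7,v4) [--+] → (1.3665, 1.3665, -0.337439)–(1.70394, 1.3665, 0)  len=0.4772
  (v4,v8,v5) [++-] → (1.04274, 1.3665, 0.471555)–(1.3665, 1.3665, 0.337439)  len=0.3504
  (v5,v8,v9) [-++] → (1.04274, 1.3665, 0.471555)–(0.853368, 1.3665, 0.55)  len=0.2050
  (v5,v9,v6) [-+-] → (0.853368, 1.3665, 0.55)–(0.327602, 1.3665, 0.332206)  len=0.5691
  (v6,v9,v10) [-+-] → (0.327602, 1.3665, 0.332206)–(0, 1.3665, 0.1965)  len=0.3546
  (v7,v10,v11) [--+] → (0, 1.3665, -0.1965)–(0.853368, 1.3665, -0.55)  len=0.9237
  (v7,v11,v4) [-++] → (0.853368, 1.3665, -0.55)–(1.3665, 1.3665, -0.337439)  len=0.5554
  (v9,v12,v13) [++-] → (-1.3665, 1.3665, 0.337439)–(-0.853368, 1.3665, 0.55)  len=0.5554
  (v9,v13,v10) [+--] → (-0.853368, 1.3665, 0.55)–(0, 1.3665, 0.1965)  len=0.9237
  (v10,v14,v11) [--+] → (-0.327602, 1.3665, -0.332206)–(0, 1.3665, -0.1965)  len=0.3546
  (v11,v14,v15) [+--] → (-0.327602, 1.3665, -0.332206)–(-0.853368, 1.3665, -0.55)  len=0.5691
  (v11,v15,v8) [+-+] → (-0.853368, 1.3665, -0.55)–(-1.04274, 1.3665, -0.471555)  len=0.2050
  (v8,v15,v12) [+-+] → (-1.04274, 1.3665, -0.471555)–(-1.3665, 1.3665, -0.337439)  len=0.3504
  (v12,v16,v13) [+--] → (-1.70394, 1.3665, 0)–(-1.3665, 1.3665, 0.337439)  len=0.4772
  (v15,v19,v12) [--+] → (-1.62218, 1.3665, -0.0817581)–(-1.3665, 1.3665, -0.337439)  len=0.3616
  (v12,v19,v16) [+--] → (-1.62218, 1.3665, -0.0817581)–(-1.70394, 1.3665, 0)  len=0.1156

Chained into 1 loop(s):
  loop 1: 18 segments, perimeter = 7.8253
Total perimeter = 7.825

loops=1 perimeter=7.825


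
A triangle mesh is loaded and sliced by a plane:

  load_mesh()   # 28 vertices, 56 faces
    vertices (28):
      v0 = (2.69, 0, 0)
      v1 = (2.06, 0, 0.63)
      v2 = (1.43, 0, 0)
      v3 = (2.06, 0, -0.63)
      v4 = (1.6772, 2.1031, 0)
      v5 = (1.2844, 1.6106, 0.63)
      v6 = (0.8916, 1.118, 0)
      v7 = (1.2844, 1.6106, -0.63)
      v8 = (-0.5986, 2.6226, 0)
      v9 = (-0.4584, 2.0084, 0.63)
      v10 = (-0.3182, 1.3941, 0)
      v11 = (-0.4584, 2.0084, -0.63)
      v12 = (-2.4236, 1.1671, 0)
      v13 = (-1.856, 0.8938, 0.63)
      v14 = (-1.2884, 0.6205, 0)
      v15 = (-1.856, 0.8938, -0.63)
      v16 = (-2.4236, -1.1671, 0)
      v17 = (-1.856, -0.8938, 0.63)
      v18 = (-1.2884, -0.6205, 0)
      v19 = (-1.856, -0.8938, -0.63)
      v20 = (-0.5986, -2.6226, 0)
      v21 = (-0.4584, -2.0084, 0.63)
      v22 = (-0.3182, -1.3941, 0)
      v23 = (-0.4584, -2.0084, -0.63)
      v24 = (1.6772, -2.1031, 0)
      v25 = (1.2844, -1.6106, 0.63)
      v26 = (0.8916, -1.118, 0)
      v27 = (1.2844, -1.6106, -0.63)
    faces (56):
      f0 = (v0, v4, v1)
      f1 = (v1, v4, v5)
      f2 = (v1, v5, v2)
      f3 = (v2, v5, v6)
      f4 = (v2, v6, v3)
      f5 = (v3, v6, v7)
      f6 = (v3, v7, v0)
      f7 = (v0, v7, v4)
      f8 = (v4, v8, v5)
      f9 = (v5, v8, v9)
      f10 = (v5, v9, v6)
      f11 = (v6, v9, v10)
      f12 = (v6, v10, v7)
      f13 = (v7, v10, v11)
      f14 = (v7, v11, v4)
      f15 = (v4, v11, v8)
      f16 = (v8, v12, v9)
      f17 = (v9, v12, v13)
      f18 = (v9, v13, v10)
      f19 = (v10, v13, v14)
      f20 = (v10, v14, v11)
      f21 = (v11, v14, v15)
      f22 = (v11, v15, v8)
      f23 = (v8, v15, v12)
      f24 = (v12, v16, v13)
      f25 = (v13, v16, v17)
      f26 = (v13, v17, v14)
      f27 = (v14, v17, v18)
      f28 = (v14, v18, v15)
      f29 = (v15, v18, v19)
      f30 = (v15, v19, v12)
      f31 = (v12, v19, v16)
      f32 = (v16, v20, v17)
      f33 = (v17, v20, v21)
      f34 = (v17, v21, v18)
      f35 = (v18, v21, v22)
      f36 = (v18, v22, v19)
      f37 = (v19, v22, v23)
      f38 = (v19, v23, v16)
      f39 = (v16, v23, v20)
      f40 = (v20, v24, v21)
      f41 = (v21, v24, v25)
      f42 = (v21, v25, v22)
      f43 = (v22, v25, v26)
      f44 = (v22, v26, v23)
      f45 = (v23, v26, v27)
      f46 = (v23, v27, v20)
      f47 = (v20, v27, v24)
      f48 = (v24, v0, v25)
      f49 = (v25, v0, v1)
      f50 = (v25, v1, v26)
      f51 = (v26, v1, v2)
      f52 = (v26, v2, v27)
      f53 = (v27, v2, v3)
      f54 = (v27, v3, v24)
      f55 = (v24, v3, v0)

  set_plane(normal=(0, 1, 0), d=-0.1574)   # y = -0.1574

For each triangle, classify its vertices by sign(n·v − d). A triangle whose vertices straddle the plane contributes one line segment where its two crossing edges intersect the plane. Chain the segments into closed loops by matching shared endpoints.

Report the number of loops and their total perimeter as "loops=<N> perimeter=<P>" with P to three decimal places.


loops=2 perimeter=6.956

Straddling triangles (16 of 56):
  (v12,v16,v13) [+-+] → (-2.4236, -0.1574, 0)–(-2.14551, -0.1574, 0.308657)  len=0.4155
  (v13,v16,v17) [+--] → (-2.14551, -0.1574, 0.308657)–(-1.856, -0.1574, 0.63)  len=0.4325
  (v13,v17,v14) [+-+] → (-1.856, -0.1574, 0.63)–(-1.57998, -0.1574, 0.323633)  len=0.4124
  (v14,v17,v18) [+--] → (-1.57998, -0.1574, 0.323633)–(-1.2884, -0.1574, 0)  len=0.4356
  (v14,v18,v15) [+-+] → (-1.2884, -0.1574, 0)–(-1.46198, -0.1574, -0.192665)  len=0.2593
  (v15,v18,v19) [+--] → (-1.46198, -0.1574, -0.192665)–(-1.856, -0.1574, -0.63)  len=0.5887
  (v15,v19,v12) [+-+] → (-1.856, -0.1574, -0.63)–(-2.05881, -0.1574, -0.404889)  len=0.3030
  (v12,v19,v16) [+--] → (-2.05881, -0.1574, -0.404889)–(-2.4236, -0.1574, 0)  len=0.5450
  (v24,v0,v25) [-+-] → (2.6142, -0.1574, 0)–(2.55263, -0.1574, 0.0615684)  len=0.0871
  (v25,v0,v1) [-++] → (2.55263, -0.1574, 0.0615684)–(1.9842, -0.1574, 0.63)  len=0.8039
  (v25,v1,v26) [-+-] → (1.9842, -0.1574, 0.63)–(1.8955, -0.1574, 0.541304)  len=0.1254
  (v26,v1,v2) [-++] → (1.8955, -0.1574, 0.541304)–(1.3542, -0.1574, 0)  len=0.7655
  (v26,v2,v27) [-+-] → (1.3542, -0.1574, 0)–(1.41577, -0.1574, -0.0615684)  len=0.0871
  (v27,v2,v3) [-++] → (1.41577, -0.1574, -0.0615684)–(1.9842, -0.1574, -0.63)  len=0.8039
  (v27,v3,v24) [-+-] → (1.9842, -0.1574, -0.63)–(2.03135, -0.1574, -0.58285)  len=0.0667
  (v24,v3,v0) [-++] → (2.03135, -0.1574, -0.58285)–(2.6142, -0.1574, 0)  len=0.8243

Chained into 2 loop(s):
  loop 1: 8 segments, perimeter = 3.3919
  loop 2: 8 segments, perimeter = 3.5638
Total perimeter = 6.956


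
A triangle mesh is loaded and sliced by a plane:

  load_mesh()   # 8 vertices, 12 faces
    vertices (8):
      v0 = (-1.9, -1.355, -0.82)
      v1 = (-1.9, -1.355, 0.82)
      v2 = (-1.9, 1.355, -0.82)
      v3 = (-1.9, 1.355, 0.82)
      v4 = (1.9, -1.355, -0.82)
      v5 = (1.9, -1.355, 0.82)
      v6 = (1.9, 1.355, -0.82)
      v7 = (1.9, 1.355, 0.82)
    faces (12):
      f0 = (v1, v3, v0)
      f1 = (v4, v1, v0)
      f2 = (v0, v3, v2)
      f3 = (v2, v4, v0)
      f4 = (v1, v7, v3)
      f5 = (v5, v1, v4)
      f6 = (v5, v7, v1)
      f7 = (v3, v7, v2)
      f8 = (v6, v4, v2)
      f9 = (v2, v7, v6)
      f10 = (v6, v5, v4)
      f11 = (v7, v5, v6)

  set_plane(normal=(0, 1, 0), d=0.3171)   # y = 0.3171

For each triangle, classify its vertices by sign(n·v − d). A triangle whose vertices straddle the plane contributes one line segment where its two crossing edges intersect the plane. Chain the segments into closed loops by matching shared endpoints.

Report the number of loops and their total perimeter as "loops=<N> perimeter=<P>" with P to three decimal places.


loops=1 perimeter=10.880

Straddling triangles (8 of 12):
  (v1,v3,v0) [-+-] → (-1.9, 0.3171, 0.82)–(-1.9, 0.3171, 0.191898)  len=0.6281
  (v0,v3,v2) [-++] → (-1.9, 0.3171, 0.191898)–(-1.9, 0.3171, -0.82)  len=1.0119
  (v2,v4,v0) [+--] → (-0.444642, 0.3171, -0.82)–(-1.9, 0.3171, -0.82)  len=1.4554
  (v1,v7,v3) [-++] → (0.444642, 0.3171, 0.82)–(-1.9, 0.3171, 0.82)  len=2.3446
  (v5,v7,v1) [-+-] → (1.9, 0.3171, 0.82)–(0.444642, 0.3171, 0.82)  len=1.4554
  (v6,v4,v2) [+-+] → (1.9, 0.3171, -0.82)–(-0.444642, 0.3171, -0.82)  len=2.3446
  (v6,v5,v4) [+--] → (1.9, 0.3171, -0.191898)–(1.9, 0.3171, -0.82)  len=0.6281
  (v7,v5,v6) [+-+] → (1.9, 0.3171, 0.82)–(1.9, 0.3171, -0.191898)  len=1.0119

Chained into 1 loop(s):
  loop 1: 8 segments, perimeter = 10.8800
Total perimeter = 10.880


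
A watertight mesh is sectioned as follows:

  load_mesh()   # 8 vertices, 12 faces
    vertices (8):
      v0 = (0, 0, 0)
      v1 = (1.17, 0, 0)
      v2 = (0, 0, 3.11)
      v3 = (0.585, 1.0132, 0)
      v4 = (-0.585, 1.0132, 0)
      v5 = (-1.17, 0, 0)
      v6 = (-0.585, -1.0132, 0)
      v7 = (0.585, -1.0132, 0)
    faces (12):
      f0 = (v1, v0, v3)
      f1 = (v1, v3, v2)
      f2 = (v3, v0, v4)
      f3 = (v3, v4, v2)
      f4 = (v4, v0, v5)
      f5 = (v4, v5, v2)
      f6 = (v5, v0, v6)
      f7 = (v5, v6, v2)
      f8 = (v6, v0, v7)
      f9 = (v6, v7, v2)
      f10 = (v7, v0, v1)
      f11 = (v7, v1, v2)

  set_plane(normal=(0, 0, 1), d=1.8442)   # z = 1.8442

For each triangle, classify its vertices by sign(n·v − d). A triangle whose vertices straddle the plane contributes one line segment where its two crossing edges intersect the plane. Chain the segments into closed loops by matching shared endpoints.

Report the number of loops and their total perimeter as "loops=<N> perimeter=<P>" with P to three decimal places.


loops=1 perimeter=2.857

Straddling triangles (6 of 12):
  (v1,v3,v2) [--+] → (0.238101, 0.412382, 1.8442)–(0.476201, 0, 1.8442)  len=0.4762
  (v3,v4,v2) [--+] → (-0.238101, 0.412382, 1.8442)–(0.238101, 0.412382, 1.8442)  len=0.4762
  (v4,v5,v2) [--+] → (-0.476201, 0, 1.8442)–(-0.238101, 0.412382, 1.8442)  len=0.4762
  (v5,v6,v2) [--+] → (-0.238101, -0.412382, 1.8442)–(-0.476201, 0, 1.8442)  len=0.4762
  (v6,v7,v2) [--+] → (0.238101, -0.412382, 1.8442)–(-0.238101, -0.412382, 1.8442)  len=0.4762
  (v7,v1,v2) [--+] → (0.476201, 0, 1.8442)–(0.238101, -0.412382, 1.8442)  len=0.4762

Chained into 1 loop(s):
  loop 1: 6 segments, perimeter = 2.8571
Total perimeter = 2.857


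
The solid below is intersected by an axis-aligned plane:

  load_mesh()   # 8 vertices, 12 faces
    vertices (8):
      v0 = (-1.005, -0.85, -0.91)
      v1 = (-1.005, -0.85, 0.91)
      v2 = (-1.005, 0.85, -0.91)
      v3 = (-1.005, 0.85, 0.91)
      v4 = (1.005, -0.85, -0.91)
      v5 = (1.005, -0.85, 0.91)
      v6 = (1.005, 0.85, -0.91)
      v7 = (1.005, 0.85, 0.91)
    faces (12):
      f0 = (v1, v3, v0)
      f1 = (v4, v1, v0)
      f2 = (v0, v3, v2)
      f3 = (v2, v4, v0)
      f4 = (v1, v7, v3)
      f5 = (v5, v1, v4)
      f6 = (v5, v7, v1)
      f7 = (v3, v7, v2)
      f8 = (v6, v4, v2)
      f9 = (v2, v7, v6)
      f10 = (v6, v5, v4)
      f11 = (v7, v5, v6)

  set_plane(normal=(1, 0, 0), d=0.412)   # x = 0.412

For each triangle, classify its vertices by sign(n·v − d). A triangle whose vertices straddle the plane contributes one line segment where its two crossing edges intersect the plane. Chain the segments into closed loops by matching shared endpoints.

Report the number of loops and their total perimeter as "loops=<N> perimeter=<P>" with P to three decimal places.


loops=1 perimeter=7.040

Straddling triangles (8 of 12):
  (v4,v1,v0) [+--] → (0.412, -0.85, -0.373055)–(0.412, -0.85, -0.91)  len=0.5369
  (v2,v4,v0) [-+-] → (0.412, -0.348458, -0.91)–(0.412, -0.85, -0.91)  len=0.5015
  (v1,v7,v3) [-+-] → (0.412, 0.348458, 0.91)–(0.412, 0.85, 0.91)  len=0.5015
  (v5,v1,v4) [+-+] → (0.412, -0.85, 0.91)–(0.412, -0.85, -0.373055)  len=1.2831
  (v5,v7,v1) [++-] → (0.412, 0.348458, 0.91)–(0.412, -0.85, 0.91)  len=1.1985
  (v3,v7,v2) [-+-] → (0.412, 0.85, 0.91)–(0.412, 0.85, 0.373055)  len=0.5369
  (v6,v4,v2) [++-] → (0.412, -0.348458, -0.91)–(0.412, 0.85, -0.91)  len=1.1985
  (v2,v7,v6) [-++] → (0.412, 0.85, 0.373055)–(0.412, 0.85, -0.91)  len=1.2831

Chained into 1 loop(s):
  loop 1: 8 segments, perimeter = 7.0400
Total perimeter = 7.040


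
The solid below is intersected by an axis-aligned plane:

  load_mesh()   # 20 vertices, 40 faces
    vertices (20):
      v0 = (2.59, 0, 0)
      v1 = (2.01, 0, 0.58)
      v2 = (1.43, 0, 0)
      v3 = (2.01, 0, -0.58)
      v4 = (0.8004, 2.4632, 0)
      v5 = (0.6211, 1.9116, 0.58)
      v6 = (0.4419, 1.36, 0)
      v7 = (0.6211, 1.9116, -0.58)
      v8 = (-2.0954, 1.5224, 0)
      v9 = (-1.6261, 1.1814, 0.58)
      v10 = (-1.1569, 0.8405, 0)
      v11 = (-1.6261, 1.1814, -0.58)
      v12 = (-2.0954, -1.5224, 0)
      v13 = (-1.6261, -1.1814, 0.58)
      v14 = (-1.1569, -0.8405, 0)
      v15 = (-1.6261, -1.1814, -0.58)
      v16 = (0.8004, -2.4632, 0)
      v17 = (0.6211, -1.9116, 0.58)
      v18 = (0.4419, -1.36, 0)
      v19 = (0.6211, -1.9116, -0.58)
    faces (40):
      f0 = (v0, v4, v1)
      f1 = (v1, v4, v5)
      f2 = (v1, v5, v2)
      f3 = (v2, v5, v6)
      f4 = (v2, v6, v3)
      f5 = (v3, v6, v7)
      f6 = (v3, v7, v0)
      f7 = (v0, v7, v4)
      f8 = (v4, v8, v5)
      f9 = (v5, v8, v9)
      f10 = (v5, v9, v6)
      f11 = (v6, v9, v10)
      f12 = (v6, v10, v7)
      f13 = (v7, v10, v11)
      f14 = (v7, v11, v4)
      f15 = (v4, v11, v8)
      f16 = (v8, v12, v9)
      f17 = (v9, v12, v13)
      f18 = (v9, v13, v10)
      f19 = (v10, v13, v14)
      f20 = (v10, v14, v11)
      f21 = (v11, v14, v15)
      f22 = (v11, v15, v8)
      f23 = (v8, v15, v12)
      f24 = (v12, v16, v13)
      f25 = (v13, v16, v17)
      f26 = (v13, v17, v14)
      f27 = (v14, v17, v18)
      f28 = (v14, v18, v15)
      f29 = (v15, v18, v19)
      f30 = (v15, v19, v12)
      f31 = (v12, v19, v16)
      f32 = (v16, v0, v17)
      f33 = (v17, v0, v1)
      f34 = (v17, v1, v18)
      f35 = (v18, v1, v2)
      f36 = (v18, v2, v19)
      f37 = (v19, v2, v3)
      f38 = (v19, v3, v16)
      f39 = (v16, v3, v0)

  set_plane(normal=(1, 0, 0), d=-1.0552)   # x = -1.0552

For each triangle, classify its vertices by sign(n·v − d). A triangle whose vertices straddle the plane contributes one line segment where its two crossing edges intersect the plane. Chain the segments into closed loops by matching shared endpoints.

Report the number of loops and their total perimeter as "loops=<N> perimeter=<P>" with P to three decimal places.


loops=2 perimeter=6.092

Straddling triangles (16 of 40):
  (v4,v8,v5) [+-+] → (-1.0552, 1.86034, 0)–(-1.0552, 1.67143, 0.222093)  len=0.2916
  (v5,v8,v9) [+--] → (-1.0552, 1.67143, 0.222093)–(-1.0552, 1.36691, 0.58)  len=0.4699
  (v5,v9,v6) [+-+] → (-1.0552, 1.36691, 0.58)–(-1.0552, 1.2307, 0.419883)  len=0.2102
  (v6,v9,v10) [+--] → (-1.0552, 1.2307, 0.419883)–(-1.0552, 0.873546, 0)  len=0.5512
  (v6,v10,v7) [+-+] → (-1.0552, 0.873546, 0)–(-1.0552, 0.901766, -0.0331755)  len=0.0436
  (v7,v10,v11) [+--] → (-1.0552, 0.901766, -0.0331755)–(-1.0552, 1.36691, -0.58)  len=0.7179
  (v7,v11,v4) [+-+] → (-1.0552, 1.36691, -0.58)–(-1.0552, 1.48298, -0.443539)  len=0.1791
  (v4,v11,v8) [+--] → (-1.0552, 1.48298, -0.443539)–(-1.0552, 1.86034, 0)  len=0.5824
  (v12,v16,v13) [-+-] → (-1.0552, -1.86034, 0)–(-1.0552, -1.48298, 0.443539)  len=0.5824
  (v13,v16,v17) [-++] → (-1.0552, -1.48298, 0.443539)–(-1.0552, -1.36691, 0.58)  len=0.1791
  (v13,v17,v14) [-+-] → (-1.0552, -1.36691, 0.58)–(-1.0552, -0.901766, 0.0331755)  len=0.7179
  (v14,v17,v18) [-++] → (-1.0552, -0.901766, 0.0331755)–(-1.0552, -0.873546, 0)  len=0.0436
  (v14,v18,v15) [-+-] → (-1.0552, -0.873546, 0)–(-1.0552, -1.2307, -0.419883)  len=0.5512
  (v15,v18,v19) [-++] → (-1.0552, -1.2307, -0.419883)–(-1.0552, -1.36691, -0.58)  len=0.2102
  (v15,v19,v12) [-+-] → (-1.0552, -1.36691, -0.58)–(-1.0552, -1.67143, -0.222093)  len=0.4699
  (v12,v19,v16) [-++] → (-1.0552, -1.67143, -0.222093)–(-1.0552, -1.86034, 0)  len=0.2916

Chained into 2 loop(s):
  loop 1: 8 segments, perimeter = 3.0459
  loop 2: 8 segments, perimeter = 3.0459
Total perimeter = 6.092
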